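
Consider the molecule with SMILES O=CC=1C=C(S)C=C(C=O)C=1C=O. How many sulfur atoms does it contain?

1

Scan the SMILES for S atoms (remember two-letter symbols like Cl and Br are single atoms).
Sulfur count: 1.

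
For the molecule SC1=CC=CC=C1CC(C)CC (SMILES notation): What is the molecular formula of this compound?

Walk through each heavy atom and fill implicit hydrogens from standard valence (C 4, N 3, O 2, S 2, halogen 1):
  atom 1: S, bond orders sum to 1 (valence 2) → 1 H
  atom 2: C, bond orders sum to 4 (valence 4) → 0 H
  atom 3: C, bond orders sum to 3 (valence 4) → 1 H
  atom 4: C, bond orders sum to 3 (valence 4) → 1 H
  atom 5: C, bond orders sum to 3 (valence 4) → 1 H
  atom 6: C, bond orders sum to 3 (valence 4) → 1 H
  atom 7: C, bond orders sum to 4 (valence 4) → 0 H
  atom 8: C, bond orders sum to 2 (valence 4) → 2 H
  atom 9: C, bond orders sum to 3 (valence 4) → 1 H
  atom 10: C, bond orders sum to 1 (valence 4) → 3 H
  atom 11: C, bond orders sum to 2 (valence 4) → 2 H
  atom 12: C, bond orders sum to 1 (valence 4) → 3 H
Totals → C:11, H:16, S:1.
In Hill order: C11H16S.

C11H16S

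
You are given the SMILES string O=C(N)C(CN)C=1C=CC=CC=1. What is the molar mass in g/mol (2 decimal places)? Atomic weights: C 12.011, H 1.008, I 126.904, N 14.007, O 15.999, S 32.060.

164.21 g/mol

First, the molecular formula is C9H12N2O (counting implicit H from valence).
  C: 9 × 12.011 = 108.099
  H: 12 × 1.008 = 12.096
  N: 2 × 14.007 = 28.014
  O: 1 × 15.999 = 15.999
Sum: 9×12.011 + 12×1.008 + 2×14.007 + 1×15.999 = 164.208 → 164.21 g/mol.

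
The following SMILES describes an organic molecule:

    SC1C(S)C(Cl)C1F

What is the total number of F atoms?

1

Scan the SMILES for F atoms (remember two-letter symbols like Cl and Br are single atoms).
Fluorine count: 1.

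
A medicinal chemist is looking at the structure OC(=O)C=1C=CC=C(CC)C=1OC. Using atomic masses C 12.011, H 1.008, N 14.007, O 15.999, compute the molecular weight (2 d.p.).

First, the molecular formula is C10H12O3 (counting implicit H from valence).
  C: 10 × 12.011 = 120.110
  H: 12 × 1.008 = 12.096
  O: 3 × 15.999 = 47.997
Sum: 10×12.011 + 12×1.008 + 3×15.999 = 180.203 → 180.20 g/mol.

180.20 g/mol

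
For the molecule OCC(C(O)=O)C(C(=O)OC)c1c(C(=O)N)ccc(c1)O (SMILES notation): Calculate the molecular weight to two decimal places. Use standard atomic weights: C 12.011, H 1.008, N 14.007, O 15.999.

297.26 g/mol

First, the molecular formula is C13H15NO7 (counting implicit H from valence).
  C: 13 × 12.011 = 156.143
  H: 15 × 1.008 = 15.120
  N: 1 × 14.007 = 14.007
  O: 7 × 15.999 = 111.993
Sum: 13×12.011 + 15×1.008 + 1×14.007 + 7×15.999 = 297.263 → 297.26 g/mol.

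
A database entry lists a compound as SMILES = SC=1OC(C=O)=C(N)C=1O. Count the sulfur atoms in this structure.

Scan the SMILES for S atoms (remember two-letter symbols like Cl and Br are single atoms).
Sulfur count: 1.

1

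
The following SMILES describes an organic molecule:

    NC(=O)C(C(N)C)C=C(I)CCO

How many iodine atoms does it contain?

Scan the SMILES for I atoms (remember two-letter symbols like Cl and Br are single atoms).
Iodine count: 1.

1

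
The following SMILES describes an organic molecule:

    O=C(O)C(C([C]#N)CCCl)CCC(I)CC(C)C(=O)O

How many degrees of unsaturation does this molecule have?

Molecular formula: C13H19ClINO4.
DoU = (2C + 2 + N − H − X) / 2, where X is the halogen count and O/S are ignored.
    = (2·13 + 2 + 1 − 19 − 2) / 2 = 8 / 2 = 4.

4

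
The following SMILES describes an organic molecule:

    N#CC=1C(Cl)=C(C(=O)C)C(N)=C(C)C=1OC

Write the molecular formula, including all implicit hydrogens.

Walk through each heavy atom and fill implicit hydrogens from standard valence (C 4, N 3, O 2, S 2, halogen 1):
  atom 1: N, bond orders sum to 3 (valence 3) → 0 H
  atom 2: C, bond orders sum to 4 (valence 4) → 0 H
  atom 3: C, bond orders sum to 4 (valence 4) → 0 H
  atom 4: C, bond orders sum to 4 (valence 4) → 0 H
  atom 5: Cl (halogen, monovalent) → 0 H
  atom 6: C, bond orders sum to 4 (valence 4) → 0 H
  atom 7: C, bond orders sum to 4 (valence 4) → 0 H
  atom 8: O, bond orders sum to 2 (valence 2) → 0 H
  atom 9: C, bond orders sum to 1 (valence 4) → 3 H
  atom 10: C, bond orders sum to 4 (valence 4) → 0 H
  atom 11: N, bond orders sum to 1 (valence 3) → 2 H
  atom 12: C, bond orders sum to 4 (valence 4) → 0 H
  atom 13: C, bond orders sum to 1 (valence 4) → 3 H
  atom 14: C, bond orders sum to 4 (valence 4) → 0 H
  atom 15: O, bond orders sum to 2 (valence 2) → 0 H
  atom 16: C, bond orders sum to 1 (valence 4) → 3 H
Totals → C:11, H:11, Cl:1, N:2, O:2.

C11H11ClN2O2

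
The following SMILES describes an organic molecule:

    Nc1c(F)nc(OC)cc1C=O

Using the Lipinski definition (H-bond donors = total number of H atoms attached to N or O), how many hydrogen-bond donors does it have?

2

Donors: find every N or O and count the H atoms it carries.
  atom 1 (N): bond orders sum to 1 → 2 H
  atom 5 (N): bond orders sum to 3 → 0 H
  atom 7 (O): bond orders sum to 2 → 0 H
  atom 12 (O): bond orders sum to 2 → 0 H
Lipinski HBD = 2.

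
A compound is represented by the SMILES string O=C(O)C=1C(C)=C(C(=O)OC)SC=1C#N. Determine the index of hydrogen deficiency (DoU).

Degree of unsaturation = (number of rings) + (number of π bonds).
Ring closures in the SMILES: 1.
π bonds: 4 double bonds (each 1 DoU), 1 triple bond (each 2 DoU) → 6 DoU from unsaturation.
Total DoU = 1 + 6 = 7.

7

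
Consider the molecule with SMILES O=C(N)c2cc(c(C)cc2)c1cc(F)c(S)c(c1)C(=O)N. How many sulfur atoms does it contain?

1

Scan the SMILES for S atoms (remember two-letter symbols like Cl and Br are single atoms).
Sulfur count: 1.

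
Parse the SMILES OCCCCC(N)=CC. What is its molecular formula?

Walk through each heavy atom and fill implicit hydrogens from standard valence (C 4, N 3, O 2, S 2, halogen 1):
  atom 1: O, bond orders sum to 1 (valence 2) → 1 H
  atom 2: C, bond orders sum to 2 (valence 4) → 2 H
  atom 3: C, bond orders sum to 2 (valence 4) → 2 H
  atom 4: C, bond orders sum to 2 (valence 4) → 2 H
  atom 5: C, bond orders sum to 2 (valence 4) → 2 H
  atom 6: C, bond orders sum to 4 (valence 4) → 0 H
  atom 7: N, bond orders sum to 1 (valence 3) → 2 H
  atom 8: C, bond orders sum to 3 (valence 4) → 1 H
  atom 9: C, bond orders sum to 1 (valence 4) → 3 H
Totals → C:7, H:15, N:1, O:1.

C7H15NO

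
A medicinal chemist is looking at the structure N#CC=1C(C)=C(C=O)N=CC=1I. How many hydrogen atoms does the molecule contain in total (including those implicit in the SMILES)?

Walk through each heavy atom and fill implicit hydrogens from standard valence (C 4, N 3, O 2, S 2, halogen 1):
  atom 1: N, bond orders sum to 3 (valence 3) → 0 H
  atom 2: C, bond orders sum to 4 (valence 4) → 0 H
  atom 3: C, bond orders sum to 4 (valence 4) → 0 H
  atom 4: C, bond orders sum to 4 (valence 4) → 0 H
  atom 5: C, bond orders sum to 1 (valence 4) → 3 H
  atom 6: C, bond orders sum to 4 (valence 4) → 0 H
  atom 7: C, bond orders sum to 3 (valence 4) → 1 H
  atom 8: O, bond orders sum to 2 (valence 2) → 0 H
  atom 9: N, bond orders sum to 3 (valence 3) → 0 H
  atom 10: C, bond orders sum to 3 (valence 4) → 1 H
  atom 11: C, bond orders sum to 4 (valence 4) → 0 H
  atom 12: I (halogen, monovalent) → 0 H
Total hydrogens: 5.

5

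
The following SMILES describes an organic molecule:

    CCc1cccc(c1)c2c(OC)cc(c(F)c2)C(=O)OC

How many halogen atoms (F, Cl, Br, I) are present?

Halogen atoms appear at heavy-atom position 16 (1×F).
Other groups present: 1 ester, 1 ether.
Halogen count: 1.

1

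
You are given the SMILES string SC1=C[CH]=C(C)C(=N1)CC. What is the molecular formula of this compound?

Walk through each heavy atom and fill implicit hydrogens from standard valence (C 4, N 3, O 2, S 2, halogen 1):
  atom 1: S, bond orders sum to 1 (valence 2) → 1 H
  atom 2: C, bond orders sum to 4 (valence 4) → 0 H
  atom 3: C, bond orders sum to 3 (valence 4) → 1 H
  atom 4: C with explicit H count 1
  atom 5: C, bond orders sum to 4 (valence 4) → 0 H
  atom 6: C, bond orders sum to 1 (valence 4) → 3 H
  atom 7: C, bond orders sum to 4 (valence 4) → 0 H
  atom 8: N, bond orders sum to 3 (valence 3) → 0 H
  atom 9: C, bond orders sum to 2 (valence 4) → 2 H
  atom 10: C, bond orders sum to 1 (valence 4) → 3 H
Totals → C:8, H:11, N:1, S:1.
In Hill order: C8H11NS.

C8H11NS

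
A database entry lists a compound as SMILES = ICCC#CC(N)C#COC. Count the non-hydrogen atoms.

11

Every atom symbol written in the SMILES (organic subset) is one heavy atom; implicit H are not written.
Heavy atoms by element → C:8, I:1, N:1, O:1.
Total: 11.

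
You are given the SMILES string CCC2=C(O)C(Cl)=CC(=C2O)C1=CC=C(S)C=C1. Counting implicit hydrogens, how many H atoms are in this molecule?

Walk through each heavy atom and fill implicit hydrogens from standard valence (C 4, N 3, O 2, S 2, halogen 1):
  atom 1: C, bond orders sum to 1 (valence 4) → 3 H
  atom 2: C, bond orders sum to 2 (valence 4) → 2 H
  atom 3: C, bond orders sum to 4 (valence 4) → 0 H
  atom 4: C, bond orders sum to 4 (valence 4) → 0 H
  atom 5: O, bond orders sum to 1 (valence 2) → 1 H
  atom 6: C, bond orders sum to 4 (valence 4) → 0 H
  atom 7: Cl (halogen, monovalent) → 0 H
  atom 8: C, bond orders sum to 3 (valence 4) → 1 H
  atom 9: C, bond orders sum to 4 (valence 4) → 0 H
  atom 10: C, bond orders sum to 4 (valence 4) → 0 H
  atom 11: O, bond orders sum to 1 (valence 2) → 1 H
  atom 12: C, bond orders sum to 4 (valence 4) → 0 H
  atom 13: C, bond orders sum to 3 (valence 4) → 1 H
  atom 14: C, bond orders sum to 3 (valence 4) → 1 H
  atom 15: C, bond orders sum to 4 (valence 4) → 0 H
  atom 16: S, bond orders sum to 1 (valence 2) → 1 H
  atom 17: C, bond orders sum to 3 (valence 4) → 1 H
  atom 18: C, bond orders sum to 3 (valence 4) → 1 H
Total hydrogens: 13.

13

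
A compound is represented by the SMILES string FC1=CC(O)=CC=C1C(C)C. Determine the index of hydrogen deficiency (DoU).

Molecular formula: C9H11FO.
DoU = (2C + 2 + N − H − X) / 2, where X is the halogen count and O/S are ignored.
    = (2·9 + 2 + 0 − 11 − 1) / 2 = 8 / 2 = 4.

4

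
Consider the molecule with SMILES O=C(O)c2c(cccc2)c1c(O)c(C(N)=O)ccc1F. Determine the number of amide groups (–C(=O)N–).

1

The amide motif appears at heavy-atom position 14 in the SMILES.
Other groups present: 1 carboxylic acid, 1 hydroxyl.
Amide count: 1.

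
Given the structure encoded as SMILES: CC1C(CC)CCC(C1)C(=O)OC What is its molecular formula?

Walk through each heavy atom and fill implicit hydrogens from standard valence (C 4, N 3, O 2, S 2, halogen 1):
  atom 1: C, bond orders sum to 1 (valence 4) → 3 H
  atom 2: C, bond orders sum to 3 (valence 4) → 1 H
  atom 3: C, bond orders sum to 3 (valence 4) → 1 H
  atom 4: C, bond orders sum to 2 (valence 4) → 2 H
  atom 5: C, bond orders sum to 1 (valence 4) → 3 H
  atom 6: C, bond orders sum to 2 (valence 4) → 2 H
  atom 7: C, bond orders sum to 2 (valence 4) → 2 H
  atom 8: C, bond orders sum to 3 (valence 4) → 1 H
  atom 9: C, bond orders sum to 2 (valence 4) → 2 H
  atom 10: C, bond orders sum to 4 (valence 4) → 0 H
  atom 11: O, bond orders sum to 2 (valence 2) → 0 H
  atom 12: O, bond orders sum to 2 (valence 2) → 0 H
  atom 13: C, bond orders sum to 1 (valence 4) → 3 H
Totals → C:11, H:20, O:2.

C11H20O2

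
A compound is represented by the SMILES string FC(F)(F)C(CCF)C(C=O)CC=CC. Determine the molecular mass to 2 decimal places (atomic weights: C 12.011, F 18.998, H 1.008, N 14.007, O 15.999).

226.21 g/mol

First, the molecular formula is C10H14F4O (counting implicit H from valence).
  C: 10 × 12.011 = 120.110
  F: 4 × 18.998 = 75.992
  H: 14 × 1.008 = 14.112
  O: 1 × 15.999 = 15.999
Sum: 10×12.011 + 4×18.998 + 14×1.008 + 1×15.999 = 226.213 → 226.21 g/mol.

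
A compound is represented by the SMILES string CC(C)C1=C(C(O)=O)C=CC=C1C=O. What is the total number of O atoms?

3

Scan the SMILES for O atoms (remember two-letter symbols like Cl and Br are single atoms).
Oxygen count: 3.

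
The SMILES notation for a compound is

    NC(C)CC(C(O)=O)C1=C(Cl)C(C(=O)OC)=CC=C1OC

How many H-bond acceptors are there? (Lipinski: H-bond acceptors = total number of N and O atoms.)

N atoms: 1; O atoms: 5.
Lipinski HBA = 1 + 5 = 6.

6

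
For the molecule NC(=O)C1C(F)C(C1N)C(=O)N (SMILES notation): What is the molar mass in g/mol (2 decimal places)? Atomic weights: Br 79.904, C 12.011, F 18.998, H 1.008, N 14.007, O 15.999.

175.16 g/mol

First, the molecular formula is C6H10FN3O2 (counting implicit H from valence).
  C: 6 × 12.011 = 72.066
  F: 1 × 18.998 = 18.998
  H: 10 × 1.008 = 10.080
  N: 3 × 14.007 = 42.021
  O: 2 × 15.999 = 31.998
Sum: 6×12.011 + 1×18.998 + 10×1.008 + 3×14.007 + 2×15.999 = 175.163 → 175.16 g/mol.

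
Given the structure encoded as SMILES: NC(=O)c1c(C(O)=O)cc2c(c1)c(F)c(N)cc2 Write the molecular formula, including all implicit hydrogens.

Walk through each heavy atom and fill implicit hydrogens from standard valence (C 4, N 3, O 2, S 2, halogen 1); for lowercase aromatic atoms, an aromatic c carries 1 H when it has two neighbours and 0 H with three, and aromatic n carries 0 H:
  atom 1: N, bond orders sum to 1 (valence 3) → 2 H
  atom 2: C, bond orders sum to 4 (valence 4) → 0 H
  atom 3: O, bond orders sum to 2 (valence 2) → 0 H
  atom 4: aromatic c, 3 neighbours → 0 H
  atom 5: aromatic c, 3 neighbours → 0 H
  atom 6: C, bond orders sum to 4 (valence 4) → 0 H
  atom 7: O, bond orders sum to 1 (valence 2) → 1 H
  atom 8: O, bond orders sum to 2 (valence 2) → 0 H
  atom 9: aromatic c, 2 neighbours → 1 H
  atom 10: aromatic c, 3 neighbours → 0 H
  atom 11: aromatic c, 3 neighbours → 0 H
  atom 12: aromatic c, 2 neighbours → 1 H
  atom 13: aromatic c, 3 neighbours → 0 H
  atom 14: F (halogen, monovalent) → 0 H
  atom 15: aromatic c, 3 neighbours → 0 H
  atom 16: N, bond orders sum to 1 (valence 3) → 2 H
  atom 17: aromatic c, 2 neighbours → 1 H
  atom 18: aromatic c, 2 neighbours → 1 H
Totals → C:12, H:9, F:1, N:2, O:3.

C12H9FN2O3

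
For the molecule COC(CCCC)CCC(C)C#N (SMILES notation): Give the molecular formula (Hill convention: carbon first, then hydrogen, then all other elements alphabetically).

Walk through each heavy atom and fill implicit hydrogens from standard valence (C 4, N 3, O 2, S 2, halogen 1):
  atom 1: C, bond orders sum to 1 (valence 4) → 3 H
  atom 2: O, bond orders sum to 2 (valence 2) → 0 H
  atom 3: C, bond orders sum to 3 (valence 4) → 1 H
  atom 4: C, bond orders sum to 2 (valence 4) → 2 H
  atom 5: C, bond orders sum to 2 (valence 4) → 2 H
  atom 6: C, bond orders sum to 2 (valence 4) → 2 H
  atom 7: C, bond orders sum to 1 (valence 4) → 3 H
  atom 8: C, bond orders sum to 2 (valence 4) → 2 H
  atom 9: C, bond orders sum to 2 (valence 4) → 2 H
  atom 10: C, bond orders sum to 3 (valence 4) → 1 H
  atom 11: C, bond orders sum to 1 (valence 4) → 3 H
  atom 12: C, bond orders sum to 4 (valence 4) → 0 H
  atom 13: N, bond orders sum to 3 (valence 3) → 0 H
Totals → C:11, H:21, N:1, O:1.

C11H21NO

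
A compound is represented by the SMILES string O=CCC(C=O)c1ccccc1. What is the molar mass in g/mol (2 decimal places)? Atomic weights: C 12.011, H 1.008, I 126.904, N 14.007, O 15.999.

162.19 g/mol

First, the molecular formula is C10H10O2 (counting implicit H from valence).
  C: 10 × 12.011 = 120.110
  H: 10 × 1.008 = 10.080
  O: 2 × 15.999 = 31.998
Sum: 10×12.011 + 10×1.008 + 2×15.999 = 162.188 → 162.19 g/mol.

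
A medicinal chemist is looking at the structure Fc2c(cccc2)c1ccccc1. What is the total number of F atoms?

1

Scan the SMILES for F atoms (remember two-letter symbols like Cl and Br are single atoms).
Fluorine count: 1.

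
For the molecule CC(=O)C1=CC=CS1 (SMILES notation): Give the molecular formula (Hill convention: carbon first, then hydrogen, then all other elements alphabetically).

Walk through each heavy atom and fill implicit hydrogens from standard valence (C 4, N 3, O 2, S 2, halogen 1):
  atom 1: C, bond orders sum to 1 (valence 4) → 3 H
  atom 2: C, bond orders sum to 4 (valence 4) → 0 H
  atom 3: O, bond orders sum to 2 (valence 2) → 0 H
  atom 4: C, bond orders sum to 4 (valence 4) → 0 H
  atom 5: C, bond orders sum to 3 (valence 4) → 1 H
  atom 6: C, bond orders sum to 3 (valence 4) → 1 H
  atom 7: C, bond orders sum to 3 (valence 4) → 1 H
  atom 8: S, bond orders sum to 2 (valence 2) → 0 H
Totals → C:6, H:6, O:1, S:1.
In Hill order: C6H6OS.

C6H6OS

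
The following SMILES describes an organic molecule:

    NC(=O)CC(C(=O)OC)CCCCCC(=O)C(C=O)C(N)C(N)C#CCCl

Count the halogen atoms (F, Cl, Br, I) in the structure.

Halogen atoms appear at heavy-atom position 27 (1×Cl).
Other groups present: 1 aldehyde, 1 alkyne, 1 amide, 1 ester, 1 ketone, 2 primary amine.
Halogen count: 1.

1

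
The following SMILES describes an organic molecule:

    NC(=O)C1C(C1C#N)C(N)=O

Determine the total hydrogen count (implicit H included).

7

Walk through each heavy atom and fill implicit hydrogens from standard valence (C 4, N 3, O 2, S 2, halogen 1):
  atom 1: N, bond orders sum to 1 (valence 3) → 2 H
  atom 2: C, bond orders sum to 4 (valence 4) → 0 H
  atom 3: O, bond orders sum to 2 (valence 2) → 0 H
  atom 4: C, bond orders sum to 3 (valence 4) → 1 H
  atom 5: C, bond orders sum to 3 (valence 4) → 1 H
  atom 6: C, bond orders sum to 3 (valence 4) → 1 H
  atom 7: C, bond orders sum to 4 (valence 4) → 0 H
  atom 8: N, bond orders sum to 3 (valence 3) → 0 H
  atom 9: C, bond orders sum to 4 (valence 4) → 0 H
  atom 10: N, bond orders sum to 1 (valence 3) → 2 H
  atom 11: O, bond orders sum to 2 (valence 2) → 0 H
Total hydrogens: 7.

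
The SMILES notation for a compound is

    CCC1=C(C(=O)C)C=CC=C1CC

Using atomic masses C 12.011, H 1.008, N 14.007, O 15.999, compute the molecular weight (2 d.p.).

First, the molecular formula is C12H16O (counting implicit H from valence).
  C: 12 × 12.011 = 144.132
  H: 16 × 1.008 = 16.128
  O: 1 × 15.999 = 15.999
Sum: 12×12.011 + 16×1.008 + 1×15.999 = 176.259 → 176.26 g/mol.

176.26 g/mol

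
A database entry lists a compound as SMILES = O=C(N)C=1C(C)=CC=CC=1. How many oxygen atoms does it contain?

1

Scan the SMILES for O atoms (remember two-letter symbols like Cl and Br are single atoms).
Oxygen count: 1.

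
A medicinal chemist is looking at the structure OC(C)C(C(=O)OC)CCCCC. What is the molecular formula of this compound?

C10H20O3

Walk through each heavy atom and fill implicit hydrogens from standard valence (C 4, N 3, O 2, S 2, halogen 1):
  atom 1: O, bond orders sum to 1 (valence 2) → 1 H
  atom 2: C, bond orders sum to 3 (valence 4) → 1 H
  atom 3: C, bond orders sum to 1 (valence 4) → 3 H
  atom 4: C, bond orders sum to 3 (valence 4) → 1 H
  atom 5: C, bond orders sum to 4 (valence 4) → 0 H
  atom 6: O, bond orders sum to 2 (valence 2) → 0 H
  atom 7: O, bond orders sum to 2 (valence 2) → 0 H
  atom 8: C, bond orders sum to 1 (valence 4) → 3 H
  atom 9: C, bond orders sum to 2 (valence 4) → 2 H
  atom 10: C, bond orders sum to 2 (valence 4) → 2 H
  atom 11: C, bond orders sum to 2 (valence 4) → 2 H
  atom 12: C, bond orders sum to 2 (valence 4) → 2 H
  atom 13: C, bond orders sum to 1 (valence 4) → 3 H
Totals → C:10, H:20, O:3.
In Hill order: C10H20O3.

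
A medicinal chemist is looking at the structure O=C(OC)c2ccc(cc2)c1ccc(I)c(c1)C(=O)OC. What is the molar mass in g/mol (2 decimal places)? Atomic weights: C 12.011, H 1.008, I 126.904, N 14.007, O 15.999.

396.18 g/mol

First, the molecular formula is C16H13IO4 (counting implicit H from valence).
  C: 16 × 12.011 = 192.176
  H: 13 × 1.008 = 13.104
  I: 1 × 126.904 = 126.904
  O: 4 × 15.999 = 63.996
Sum: 16×12.011 + 13×1.008 + 1×126.904 + 4×15.999 = 396.180 → 396.18 g/mol.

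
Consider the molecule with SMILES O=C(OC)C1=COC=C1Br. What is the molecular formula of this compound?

Walk through each heavy atom and fill implicit hydrogens from standard valence (C 4, N 3, O 2, S 2, halogen 1):
  atom 1: O, bond orders sum to 2 (valence 2) → 0 H
  atom 2: C, bond orders sum to 4 (valence 4) → 0 H
  atom 3: O, bond orders sum to 2 (valence 2) → 0 H
  atom 4: C, bond orders sum to 1 (valence 4) → 3 H
  atom 5: C, bond orders sum to 4 (valence 4) → 0 H
  atom 6: C, bond orders sum to 3 (valence 4) → 1 H
  atom 7: O, bond orders sum to 2 (valence 2) → 0 H
  atom 8: C, bond orders sum to 3 (valence 4) → 1 H
  atom 9: C, bond orders sum to 4 (valence 4) → 0 H
  atom 10: Br (halogen, monovalent) → 0 H
Totals → C:6, H:5, Br:1, O:3.
In Hill order: C6H5BrO3.

C6H5BrO3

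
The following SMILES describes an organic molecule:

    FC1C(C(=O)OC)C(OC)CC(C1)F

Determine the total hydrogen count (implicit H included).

14

Walk through each heavy atom and fill implicit hydrogens from standard valence (C 4, N 3, O 2, S 2, halogen 1):
  atom 1: F (halogen, monovalent) → 0 H
  atom 2: C, bond orders sum to 3 (valence 4) → 1 H
  atom 3: C, bond orders sum to 3 (valence 4) → 1 H
  atom 4: C, bond orders sum to 4 (valence 4) → 0 H
  atom 5: O, bond orders sum to 2 (valence 2) → 0 H
  atom 6: O, bond orders sum to 2 (valence 2) → 0 H
  atom 7: C, bond orders sum to 1 (valence 4) → 3 H
  atom 8: C, bond orders sum to 3 (valence 4) → 1 H
  atom 9: O, bond orders sum to 2 (valence 2) → 0 H
  atom 10: C, bond orders sum to 1 (valence 4) → 3 H
  atom 11: C, bond orders sum to 2 (valence 4) → 2 H
  atom 12: C, bond orders sum to 3 (valence 4) → 1 H
  atom 13: C, bond orders sum to 2 (valence 4) → 2 H
  atom 14: F (halogen, monovalent) → 0 H
Total hydrogens: 14.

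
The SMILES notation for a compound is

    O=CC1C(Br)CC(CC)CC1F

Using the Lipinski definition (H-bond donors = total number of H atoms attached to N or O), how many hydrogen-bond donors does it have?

0

Donors: find every N or O and count the H atoms it carries.
  atom 1 (O): bond orders sum to 2 → 0 H
Lipinski HBD = 0.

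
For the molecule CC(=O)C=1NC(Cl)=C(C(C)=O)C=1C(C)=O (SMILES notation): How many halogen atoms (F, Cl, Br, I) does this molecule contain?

Halogen atoms appear at heavy-atom position 7 (1×Cl).
Other groups present: 3 ketone.
Halogen count: 1.

1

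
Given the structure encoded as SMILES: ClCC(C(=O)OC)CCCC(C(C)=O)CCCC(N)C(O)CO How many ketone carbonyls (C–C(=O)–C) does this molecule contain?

The ketone motif appears at heavy-atom position 12 in the SMILES.
Other groups present: 1 ester, 2 hydroxyl, 1 primary amine.
Ketone count: 1.

1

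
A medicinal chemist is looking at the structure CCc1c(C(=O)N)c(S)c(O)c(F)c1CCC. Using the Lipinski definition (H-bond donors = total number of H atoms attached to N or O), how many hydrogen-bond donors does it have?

Donors: find every N or O and count the H atoms it carries.
  atom 6 (O): bond orders sum to 2 → 0 H
  atom 7 (N): bond orders sum to 1 → 2 H
  atom 11 (O): bond orders sum to 1 → 1 H
Lipinski HBD = 3.

3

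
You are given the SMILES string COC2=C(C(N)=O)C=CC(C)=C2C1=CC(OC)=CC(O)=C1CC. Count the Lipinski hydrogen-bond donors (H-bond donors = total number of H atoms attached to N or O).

3

Donors: find every N or O and count the H atoms it carries.
  atom 2 (O): bond orders sum to 2 → 0 H
  atom 6 (N): bond orders sum to 1 → 2 H
  atom 7 (O): bond orders sum to 2 → 0 H
  atom 16 (O): bond orders sum to 2 → 0 H
  atom 20 (O): bond orders sum to 1 → 1 H
Lipinski HBD = 3.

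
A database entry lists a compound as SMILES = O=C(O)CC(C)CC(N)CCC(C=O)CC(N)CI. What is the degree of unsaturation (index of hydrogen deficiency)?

2

Degree of unsaturation = (number of rings) + (number of π bonds).
Ring closures in the SMILES: 0.
π bonds: 2 double bonds (each 1 DoU) → 2 DoU from unsaturation.
Total DoU = 0 + 2 = 2.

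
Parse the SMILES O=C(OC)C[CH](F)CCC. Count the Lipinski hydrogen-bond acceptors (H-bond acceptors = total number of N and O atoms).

2

N atoms: 0; O atoms: 2.
Lipinski HBA = 0 + 2 = 2.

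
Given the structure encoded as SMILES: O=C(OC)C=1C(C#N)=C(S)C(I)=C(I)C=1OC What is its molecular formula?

Walk through each heavy atom and fill implicit hydrogens from standard valence (C 4, N 3, O 2, S 2, halogen 1):
  atom 1: O, bond orders sum to 2 (valence 2) → 0 H
  atom 2: C, bond orders sum to 4 (valence 4) → 0 H
  atom 3: O, bond orders sum to 2 (valence 2) → 0 H
  atom 4: C, bond orders sum to 1 (valence 4) → 3 H
  atom 5: C, bond orders sum to 4 (valence 4) → 0 H
  atom 6: C, bond orders sum to 4 (valence 4) → 0 H
  atom 7: C, bond orders sum to 4 (valence 4) → 0 H
  atom 8: N, bond orders sum to 3 (valence 3) → 0 H
  atom 9: C, bond orders sum to 4 (valence 4) → 0 H
  atom 10: S, bond orders sum to 1 (valence 2) → 1 H
  atom 11: C, bond orders sum to 4 (valence 4) → 0 H
  atom 12: I (halogen, monovalent) → 0 H
  atom 13: C, bond orders sum to 4 (valence 4) → 0 H
  atom 14: I (halogen, monovalent) → 0 H
  atom 15: C, bond orders sum to 4 (valence 4) → 0 H
  atom 16: O, bond orders sum to 2 (valence 2) → 0 H
  atom 17: C, bond orders sum to 1 (valence 4) → 3 H
Totals → C:10, H:7, I:2, N:1, O:3, S:1.
In Hill order: C10H7I2NO3S.

C10H7I2NO3S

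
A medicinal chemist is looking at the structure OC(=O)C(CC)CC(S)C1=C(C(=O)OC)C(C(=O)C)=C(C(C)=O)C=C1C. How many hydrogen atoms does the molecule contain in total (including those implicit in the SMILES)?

Walk through each heavy atom and fill implicit hydrogens from standard valence (C 4, N 3, O 2, S 2, halogen 1):
  atom 1: O, bond orders sum to 1 (valence 2) → 1 H
  atom 2: C, bond orders sum to 4 (valence 4) → 0 H
  atom 3: O, bond orders sum to 2 (valence 2) → 0 H
  atom 4: C, bond orders sum to 3 (valence 4) → 1 H
  atom 5: C, bond orders sum to 2 (valence 4) → 2 H
  atom 6: C, bond orders sum to 1 (valence 4) → 3 H
  atom 7: C, bond orders sum to 2 (valence 4) → 2 H
  atom 8: C, bond orders sum to 3 (valence 4) → 1 H
  atom 9: S, bond orders sum to 1 (valence 2) → 1 H
  atom 10: C, bond orders sum to 4 (valence 4) → 0 H
  atom 11: C, bond orders sum to 4 (valence 4) → 0 H
  atom 12: C, bond orders sum to 4 (valence 4) → 0 H
  atom 13: O, bond orders sum to 2 (valence 2) → 0 H
  atom 14: O, bond orders sum to 2 (valence 2) → 0 H
  atom 15: C, bond orders sum to 1 (valence 4) → 3 H
  atom 16: C, bond orders sum to 4 (valence 4) → 0 H
  atom 17: C, bond orders sum to 4 (valence 4) → 0 H
  atom 18: O, bond orders sum to 2 (valence 2) → 0 H
  atom 19: C, bond orders sum to 1 (valence 4) → 3 H
  atom 20: C, bond orders sum to 4 (valence 4) → 0 H
  atom 21: C, bond orders sum to 4 (valence 4) → 0 H
  atom 22: C, bond orders sum to 1 (valence 4) → 3 H
  atom 23: O, bond orders sum to 2 (valence 2) → 0 H
  atom 24: C, bond orders sum to 3 (valence 4) → 1 H
  atom 25: C, bond orders sum to 4 (valence 4) → 0 H
  atom 26: C, bond orders sum to 1 (valence 4) → 3 H
Total hydrogens: 24.

24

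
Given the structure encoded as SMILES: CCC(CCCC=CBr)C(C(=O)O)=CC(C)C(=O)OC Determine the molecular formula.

Walk through each heavy atom and fill implicit hydrogens from standard valence (C 4, N 3, O 2, S 2, halogen 1):
  atom 1: C, bond orders sum to 1 (valence 4) → 3 H
  atom 2: C, bond orders sum to 2 (valence 4) → 2 H
  atom 3: C, bond orders sum to 3 (valence 4) → 1 H
  atom 4: C, bond orders sum to 2 (valence 4) → 2 H
  atom 5: C, bond orders sum to 2 (valence 4) → 2 H
  atom 6: C, bond orders sum to 2 (valence 4) → 2 H
  atom 7: C, bond orders sum to 3 (valence 4) → 1 H
  atom 8: C, bond orders sum to 3 (valence 4) → 1 H
  atom 9: Br (halogen, monovalent) → 0 H
  atom 10: C, bond orders sum to 4 (valence 4) → 0 H
  atom 11: C, bond orders sum to 4 (valence 4) → 0 H
  atom 12: O, bond orders sum to 2 (valence 2) → 0 H
  atom 13: O, bond orders sum to 1 (valence 2) → 1 H
  atom 14: C, bond orders sum to 3 (valence 4) → 1 H
  atom 15: C, bond orders sum to 3 (valence 4) → 1 H
  atom 16: C, bond orders sum to 1 (valence 4) → 3 H
  atom 17: C, bond orders sum to 4 (valence 4) → 0 H
  atom 18: O, bond orders sum to 2 (valence 2) → 0 H
  atom 19: O, bond orders sum to 2 (valence 2) → 0 H
  atom 20: C, bond orders sum to 1 (valence 4) → 3 H
Totals → C:15, H:23, Br:1, O:4.

C15H23BrO4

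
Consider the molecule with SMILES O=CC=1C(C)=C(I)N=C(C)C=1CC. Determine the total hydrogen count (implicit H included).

12

Walk through each heavy atom and fill implicit hydrogens from standard valence (C 4, N 3, O 2, S 2, halogen 1):
  atom 1: O, bond orders sum to 2 (valence 2) → 0 H
  atom 2: C, bond orders sum to 3 (valence 4) → 1 H
  atom 3: C, bond orders sum to 4 (valence 4) → 0 H
  atom 4: C, bond orders sum to 4 (valence 4) → 0 H
  atom 5: C, bond orders sum to 1 (valence 4) → 3 H
  atom 6: C, bond orders sum to 4 (valence 4) → 0 H
  atom 7: I (halogen, monovalent) → 0 H
  atom 8: N, bond orders sum to 3 (valence 3) → 0 H
  atom 9: C, bond orders sum to 4 (valence 4) → 0 H
  atom 10: C, bond orders sum to 1 (valence 4) → 3 H
  atom 11: C, bond orders sum to 4 (valence 4) → 0 H
  atom 12: C, bond orders sum to 2 (valence 4) → 2 H
  atom 13: C, bond orders sum to 1 (valence 4) → 3 H
Total hydrogens: 12.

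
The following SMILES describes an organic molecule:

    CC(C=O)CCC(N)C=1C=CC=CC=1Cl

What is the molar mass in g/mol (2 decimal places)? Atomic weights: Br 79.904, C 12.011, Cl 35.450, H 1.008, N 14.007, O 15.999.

First, the molecular formula is C12H16ClNO (counting implicit H from valence).
  C: 12 × 12.011 = 144.132
  Cl: 1 × 35.450 = 35.450
  H: 16 × 1.008 = 16.128
  N: 1 × 14.007 = 14.007
  O: 1 × 15.999 = 15.999
Sum: 12×12.011 + 1×35.450 + 16×1.008 + 1×14.007 + 1×15.999 = 225.716 → 225.72 g/mol.

225.72 g/mol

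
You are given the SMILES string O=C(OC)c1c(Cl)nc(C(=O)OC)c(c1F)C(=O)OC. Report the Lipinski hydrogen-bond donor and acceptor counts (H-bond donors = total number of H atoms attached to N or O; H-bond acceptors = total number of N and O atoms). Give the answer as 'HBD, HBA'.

0, 7

Donors: find every N or O and count the H atoms it carries.
  atom 1 (O): bond orders sum to 2 → 0 H
  atom 3 (O): bond orders sum to 2 → 0 H
  atom 8 (N): bond orders sum to 3 → 0 H
  atom 11 (O): bond orders sum to 2 → 0 H
  atom 12 (O): bond orders sum to 2 → 0 H
  atom 18 (O): bond orders sum to 2 → 0 H
  atom 19 (O): bond orders sum to 2 → 0 H
Lipinski HBD = 0.
Acceptors: N atoms = 1, O atoms = 6 → HBA = 7.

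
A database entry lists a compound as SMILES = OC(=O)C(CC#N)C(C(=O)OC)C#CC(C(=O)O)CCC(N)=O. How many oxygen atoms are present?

7

Scan the SMILES for O atoms (remember two-letter symbols like Cl and Br are single atoms).
Oxygen count: 7.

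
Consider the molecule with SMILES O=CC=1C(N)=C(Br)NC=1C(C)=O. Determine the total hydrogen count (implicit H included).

7

Walk through each heavy atom and fill implicit hydrogens from standard valence (C 4, N 3, O 2, S 2, halogen 1):
  atom 1: O, bond orders sum to 2 (valence 2) → 0 H
  atom 2: C, bond orders sum to 3 (valence 4) → 1 H
  atom 3: C, bond orders sum to 4 (valence 4) → 0 H
  atom 4: C, bond orders sum to 4 (valence 4) → 0 H
  atom 5: N, bond orders sum to 1 (valence 3) → 2 H
  atom 6: C, bond orders sum to 4 (valence 4) → 0 H
  atom 7: Br (halogen, monovalent) → 0 H
  atom 8: N, bond orders sum to 2 (valence 3) → 1 H
  atom 9: C, bond orders sum to 4 (valence 4) → 0 H
  atom 10: C, bond orders sum to 4 (valence 4) → 0 H
  atom 11: C, bond orders sum to 1 (valence 4) → 3 H
  atom 12: O, bond orders sum to 2 (valence 2) → 0 H
Total hydrogens: 7.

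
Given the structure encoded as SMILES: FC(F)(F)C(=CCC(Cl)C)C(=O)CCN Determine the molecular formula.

Walk through each heavy atom and fill implicit hydrogens from standard valence (C 4, N 3, O 2, S 2, halogen 1):
  atom 1: F (halogen, monovalent) → 0 H
  atom 2: C, bond orders sum to 4 (valence 4) → 0 H
  atom 3: F (halogen, monovalent) → 0 H
  atom 4: F (halogen, monovalent) → 0 H
  atom 5: C, bond orders sum to 4 (valence 4) → 0 H
  atom 6: C, bond orders sum to 3 (valence 4) → 1 H
  atom 7: C, bond orders sum to 2 (valence 4) → 2 H
  atom 8: C, bond orders sum to 3 (valence 4) → 1 H
  atom 9: Cl (halogen, monovalent) → 0 H
  atom 10: C, bond orders sum to 1 (valence 4) → 3 H
  atom 11: C, bond orders sum to 4 (valence 4) → 0 H
  atom 12: O, bond orders sum to 2 (valence 2) → 0 H
  atom 13: C, bond orders sum to 2 (valence 4) → 2 H
  atom 14: C, bond orders sum to 2 (valence 4) → 2 H
  atom 15: N, bond orders sum to 1 (valence 3) → 2 H
Totals → C:9, H:13, Cl:1, F:3, N:1, O:1.
In Hill order: C9H13ClF3NO.

C9H13ClF3NO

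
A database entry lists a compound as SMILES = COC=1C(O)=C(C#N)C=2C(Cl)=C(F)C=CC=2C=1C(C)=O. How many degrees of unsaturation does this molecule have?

Degree of unsaturation = (number of rings) + (number of π bonds).
Ring closures in the SMILES: 2.
π bonds: 6 double bonds (each 1 DoU), 1 triple bond (each 2 DoU) → 8 DoU from unsaturation.
Total DoU = 2 + 8 = 10.

10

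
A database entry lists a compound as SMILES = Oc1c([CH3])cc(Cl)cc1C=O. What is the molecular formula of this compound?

Walk through each heavy atom and fill implicit hydrogens from standard valence (C 4, N 3, O 2, S 2, halogen 1); for lowercase aromatic atoms, an aromatic c carries 1 H when it has two neighbours and 0 H with three, and aromatic n carries 0 H:
  atom 1: O, bond orders sum to 1 (valence 2) → 1 H
  atom 2: aromatic c, 3 neighbours → 0 H
  atom 3: aromatic c, 3 neighbours → 0 H
  atom 4: C with explicit H count 3
  atom 5: aromatic c, 2 neighbours → 1 H
  atom 6: aromatic c, 3 neighbours → 0 H
  atom 7: Cl (halogen, monovalent) → 0 H
  atom 8: aromatic c, 2 neighbours → 1 H
  atom 9: aromatic c, 3 neighbours → 0 H
  atom 10: C, bond orders sum to 3 (valence 4) → 1 H
  atom 11: O, bond orders sum to 2 (valence 2) → 0 H
Totals → C:8, H:7, Cl:1, O:2.

C8H7ClO2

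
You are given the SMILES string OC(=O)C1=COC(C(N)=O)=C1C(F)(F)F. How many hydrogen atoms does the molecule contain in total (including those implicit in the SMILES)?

Walk through each heavy atom and fill implicit hydrogens from standard valence (C 4, N 3, O 2, S 2, halogen 1):
  atom 1: O, bond orders sum to 1 (valence 2) → 1 H
  atom 2: C, bond orders sum to 4 (valence 4) → 0 H
  atom 3: O, bond orders sum to 2 (valence 2) → 0 H
  atom 4: C, bond orders sum to 4 (valence 4) → 0 H
  atom 5: C, bond orders sum to 3 (valence 4) → 1 H
  atom 6: O, bond orders sum to 2 (valence 2) → 0 H
  atom 7: C, bond orders sum to 4 (valence 4) → 0 H
  atom 8: C, bond orders sum to 4 (valence 4) → 0 H
  atom 9: N, bond orders sum to 1 (valence 3) → 2 H
  atom 10: O, bond orders sum to 2 (valence 2) → 0 H
  atom 11: C, bond orders sum to 4 (valence 4) → 0 H
  atom 12: C, bond orders sum to 4 (valence 4) → 0 H
  atom 13: F (halogen, monovalent) → 0 H
  atom 14: F (halogen, monovalent) → 0 H
  atom 15: F (halogen, monovalent) → 0 H
Total hydrogens: 4.

4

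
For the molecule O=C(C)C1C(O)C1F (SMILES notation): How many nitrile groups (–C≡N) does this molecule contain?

Scan the SMILES for the nitrile motif — none present.
Groups that are present: 1 hydroxyl, 1 ketone.

0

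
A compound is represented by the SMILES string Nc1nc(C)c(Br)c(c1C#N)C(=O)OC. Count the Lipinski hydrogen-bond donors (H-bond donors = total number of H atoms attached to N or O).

2

Donors: find every N or O and count the H atoms it carries.
  atom 1 (N): bond orders sum to 1 → 2 H
  atom 3 (N): bond orders sum to 3 → 0 H
  atom 11 (N): bond orders sum to 3 → 0 H
  atom 13 (O): bond orders sum to 2 → 0 H
  atom 14 (O): bond orders sum to 2 → 0 H
Lipinski HBD = 2.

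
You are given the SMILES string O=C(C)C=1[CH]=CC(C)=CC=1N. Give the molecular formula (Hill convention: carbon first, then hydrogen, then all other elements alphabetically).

Walk through each heavy atom and fill implicit hydrogens from standard valence (C 4, N 3, O 2, S 2, halogen 1):
  atom 1: O, bond orders sum to 2 (valence 2) → 0 H
  atom 2: C, bond orders sum to 4 (valence 4) → 0 H
  atom 3: C, bond orders sum to 1 (valence 4) → 3 H
  atom 4: C, bond orders sum to 4 (valence 4) → 0 H
  atom 5: C with explicit H count 1
  atom 6: C, bond orders sum to 3 (valence 4) → 1 H
  atom 7: C, bond orders sum to 4 (valence 4) → 0 H
  atom 8: C, bond orders sum to 1 (valence 4) → 3 H
  atom 9: C, bond orders sum to 3 (valence 4) → 1 H
  atom 10: C, bond orders sum to 4 (valence 4) → 0 H
  atom 11: N, bond orders sum to 1 (valence 3) → 2 H
Totals → C:9, H:11, N:1, O:1.

C9H11NO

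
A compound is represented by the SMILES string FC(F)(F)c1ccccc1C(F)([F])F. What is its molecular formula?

Walk through each heavy atom and fill implicit hydrogens from standard valence (C 4, N 3, O 2, S 2, halogen 1); for lowercase aromatic atoms, an aromatic c carries 1 H when it has two neighbours and 0 H with three, and aromatic n carries 0 H:
  atom 1: F (halogen, monovalent) → 0 H
  atom 2: C, bond orders sum to 4 (valence 4) → 0 H
  atom 3: F (halogen, monovalent) → 0 H
  atom 4: F (halogen, monovalent) → 0 H
  atom 5: aromatic c, 3 neighbours → 0 H
  atom 6: aromatic c, 2 neighbours → 1 H
  atom 7: aromatic c, 2 neighbours → 1 H
  atom 8: aromatic c, 2 neighbours → 1 H
  atom 9: aromatic c, 2 neighbours → 1 H
  atom 10: aromatic c, 3 neighbours → 0 H
  atom 11: C, bond orders sum to 4 (valence 4) → 0 H
  atom 12: F (halogen, monovalent) → 0 H
  atom 13: F with explicit H count 0
  atom 14: F (halogen, monovalent) → 0 H
Totals → C:8, H:4, F:6.

C8H4F6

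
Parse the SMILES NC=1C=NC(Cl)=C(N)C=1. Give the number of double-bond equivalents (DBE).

Degree of unsaturation = (number of rings) + (number of π bonds).
Ring closures in the SMILES: 1.
π bonds: 3 double bonds (each 1 DoU) → 3 DoU from unsaturation.
Total DoU = 1 + 3 = 4.

4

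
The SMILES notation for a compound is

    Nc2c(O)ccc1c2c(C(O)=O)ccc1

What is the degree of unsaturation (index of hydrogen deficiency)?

8

Molecular formula: C11H9NO3.
DoU = (2C + 2 + N − H − X) / 2, where X is the halogen count and O/S are ignored.
    = (2·11 + 2 + 1 − 9 − 0) / 2 = 16 / 2 = 8.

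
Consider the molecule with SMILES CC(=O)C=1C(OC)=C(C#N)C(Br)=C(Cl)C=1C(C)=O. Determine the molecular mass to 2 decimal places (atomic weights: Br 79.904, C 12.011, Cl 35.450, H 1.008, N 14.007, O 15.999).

330.56 g/mol

First, the molecular formula is C12H9BrClNO3 (counting implicit H from valence).
  Br: 1 × 79.904 = 79.904
  C: 12 × 12.011 = 144.132
  Cl: 1 × 35.450 = 35.450
  H: 9 × 1.008 = 9.072
  N: 1 × 14.007 = 14.007
  O: 3 × 15.999 = 47.997
Sum: 1×79.904 + 12×12.011 + 1×35.450 + 9×1.008 + 1×14.007 + 3×15.999 = 330.562 → 330.56 g/mol.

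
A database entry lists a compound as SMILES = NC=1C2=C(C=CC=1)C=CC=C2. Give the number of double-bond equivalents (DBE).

Molecular formula: C10H9N.
DoU = (2C + 2 + N − H − X) / 2, where X is the halogen count and O/S are ignored.
    = (2·10 + 2 + 1 − 9 − 0) / 2 = 14 / 2 = 7.

7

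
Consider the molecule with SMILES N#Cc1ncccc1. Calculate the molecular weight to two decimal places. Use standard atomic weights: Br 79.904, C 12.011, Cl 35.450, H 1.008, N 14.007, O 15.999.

104.11 g/mol

First, the molecular formula is C6H4N2 (counting implicit H from valence).
  C: 6 × 12.011 = 72.066
  H: 4 × 1.008 = 4.032
  N: 2 × 14.007 = 28.014
Sum: 6×12.011 + 4×1.008 + 2×14.007 = 104.112 → 104.11 g/mol.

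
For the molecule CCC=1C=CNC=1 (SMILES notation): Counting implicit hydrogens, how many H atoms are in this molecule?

Walk through each heavy atom and fill implicit hydrogens from standard valence (C 4, N 3, O 2, S 2, halogen 1):
  atom 1: C, bond orders sum to 1 (valence 4) → 3 H
  atom 2: C, bond orders sum to 2 (valence 4) → 2 H
  atom 3: C, bond orders sum to 4 (valence 4) → 0 H
  atom 4: C, bond orders sum to 3 (valence 4) → 1 H
  atom 5: C, bond orders sum to 3 (valence 4) → 1 H
  atom 6: N, bond orders sum to 2 (valence 3) → 1 H
  atom 7: C, bond orders sum to 3 (valence 4) → 1 H
Total hydrogens: 9.

9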